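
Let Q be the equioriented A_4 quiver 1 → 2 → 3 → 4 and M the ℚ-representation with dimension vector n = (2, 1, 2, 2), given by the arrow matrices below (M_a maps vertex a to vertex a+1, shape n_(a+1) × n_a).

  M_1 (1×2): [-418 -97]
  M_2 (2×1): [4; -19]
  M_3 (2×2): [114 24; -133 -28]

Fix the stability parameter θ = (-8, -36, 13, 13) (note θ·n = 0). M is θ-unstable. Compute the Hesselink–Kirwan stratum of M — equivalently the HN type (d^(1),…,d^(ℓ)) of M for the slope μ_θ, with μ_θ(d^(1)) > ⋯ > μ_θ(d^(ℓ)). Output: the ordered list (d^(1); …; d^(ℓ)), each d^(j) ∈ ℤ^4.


Interval decomposition of M: I[1,1], I[1,3], I[3,4], I[4,4].
HN type (ℓ=3): μ^(1)=13; μ^(2)=-8; μ^(3)=-22

((0, 0, 2, 2); (1, 0, 0, 0); (1, 1, 0, 0))


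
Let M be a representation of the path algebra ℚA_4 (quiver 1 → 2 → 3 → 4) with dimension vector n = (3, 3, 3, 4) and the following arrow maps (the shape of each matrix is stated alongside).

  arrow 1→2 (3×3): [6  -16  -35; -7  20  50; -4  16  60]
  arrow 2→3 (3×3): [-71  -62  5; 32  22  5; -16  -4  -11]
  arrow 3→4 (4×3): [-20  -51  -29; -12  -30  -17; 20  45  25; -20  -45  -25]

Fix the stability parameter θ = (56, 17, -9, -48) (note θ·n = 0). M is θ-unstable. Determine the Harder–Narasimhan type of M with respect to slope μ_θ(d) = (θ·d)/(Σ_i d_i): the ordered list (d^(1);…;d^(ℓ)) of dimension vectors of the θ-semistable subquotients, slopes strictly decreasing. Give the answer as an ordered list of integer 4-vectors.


Barcode: M ≅ I[1,1], I[1,3], I[1,4], I[2,4], I[4,4]^2. HN layers by μ_θ (5 steps, strictly decreasing):
  μ^(1)=56; μ^(2)=64/3; μ^(3)=4; μ^(4)=-40/3; μ^(5)=-48

((1, 0, 0, 0); (1, 1, 1, 0); (1, 1, 1, 1); (0, 1, 1, 1); (0, 0, 0, 2))


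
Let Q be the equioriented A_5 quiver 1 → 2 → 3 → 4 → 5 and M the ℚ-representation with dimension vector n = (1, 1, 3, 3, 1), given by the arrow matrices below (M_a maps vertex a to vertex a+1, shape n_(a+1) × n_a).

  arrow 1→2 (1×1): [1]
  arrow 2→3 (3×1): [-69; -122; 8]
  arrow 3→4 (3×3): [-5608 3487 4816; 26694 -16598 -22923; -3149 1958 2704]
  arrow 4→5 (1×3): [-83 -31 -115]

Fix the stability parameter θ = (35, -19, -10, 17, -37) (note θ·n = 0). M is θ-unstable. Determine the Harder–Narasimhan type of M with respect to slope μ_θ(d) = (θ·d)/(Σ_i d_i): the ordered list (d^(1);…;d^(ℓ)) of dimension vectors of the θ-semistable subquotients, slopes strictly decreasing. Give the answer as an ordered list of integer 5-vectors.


Via rank(M_{q-1}∘⋯∘M_p): M ≅ I[1,5], I[3,4]^2.
μ_θ-semistable layers: μ^(1)=17; μ^(2)=-14/5; μ^(3)=-10

((0, 0, 0, 2, 0); (1, 1, 1, 1, 1); (0, 0, 2, 0, 0))


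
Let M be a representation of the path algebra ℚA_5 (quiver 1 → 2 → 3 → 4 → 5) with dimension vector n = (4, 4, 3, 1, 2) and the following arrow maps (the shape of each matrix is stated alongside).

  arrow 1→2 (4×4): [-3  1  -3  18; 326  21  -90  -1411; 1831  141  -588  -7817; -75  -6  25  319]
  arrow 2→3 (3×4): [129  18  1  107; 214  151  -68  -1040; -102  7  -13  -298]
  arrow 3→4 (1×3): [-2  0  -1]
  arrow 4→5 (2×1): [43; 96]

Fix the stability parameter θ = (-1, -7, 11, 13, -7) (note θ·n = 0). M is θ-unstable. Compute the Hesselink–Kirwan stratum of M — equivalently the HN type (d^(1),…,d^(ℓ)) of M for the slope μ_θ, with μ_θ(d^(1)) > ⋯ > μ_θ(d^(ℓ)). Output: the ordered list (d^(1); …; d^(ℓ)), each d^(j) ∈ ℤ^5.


Interval decomposition of M: I[1,2], I[1,3]^2, I[1,5], I[5,5].
HN type (ℓ=4): μ^(1)=11; μ^(2)=17/3; μ^(3)=-4; μ^(4)=-7

((0, 0, 2, 0, 0); (0, 0, 1, 1, 1); (4, 4, 0, 0, 0); (0, 0, 0, 0, 1))


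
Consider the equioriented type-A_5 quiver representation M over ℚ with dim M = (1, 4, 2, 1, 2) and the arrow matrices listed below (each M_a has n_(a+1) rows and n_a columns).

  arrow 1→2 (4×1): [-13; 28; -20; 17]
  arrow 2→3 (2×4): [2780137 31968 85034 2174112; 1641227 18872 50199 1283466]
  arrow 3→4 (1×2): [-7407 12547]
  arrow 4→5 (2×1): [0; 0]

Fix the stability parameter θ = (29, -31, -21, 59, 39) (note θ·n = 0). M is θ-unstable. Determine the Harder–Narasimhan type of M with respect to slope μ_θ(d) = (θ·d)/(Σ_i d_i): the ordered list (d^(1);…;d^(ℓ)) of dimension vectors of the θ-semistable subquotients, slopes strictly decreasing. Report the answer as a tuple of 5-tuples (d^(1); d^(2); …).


Barcode: M ≅ I[1,3], I[2,2]^2, I[2,4], I[5,5]^2. HN layers by μ_θ (5 steps, strictly decreasing):
  μ^(1)=59; μ^(2)=39; μ^(3)=-23/3; μ^(4)=-21; μ^(5)=-31

((0, 0, 0, 1, 0); (0, 0, 0, 0, 2); (1, 1, 1, 0, 0); (0, 0, 1, 0, 0); (0, 3, 0, 0, 0))


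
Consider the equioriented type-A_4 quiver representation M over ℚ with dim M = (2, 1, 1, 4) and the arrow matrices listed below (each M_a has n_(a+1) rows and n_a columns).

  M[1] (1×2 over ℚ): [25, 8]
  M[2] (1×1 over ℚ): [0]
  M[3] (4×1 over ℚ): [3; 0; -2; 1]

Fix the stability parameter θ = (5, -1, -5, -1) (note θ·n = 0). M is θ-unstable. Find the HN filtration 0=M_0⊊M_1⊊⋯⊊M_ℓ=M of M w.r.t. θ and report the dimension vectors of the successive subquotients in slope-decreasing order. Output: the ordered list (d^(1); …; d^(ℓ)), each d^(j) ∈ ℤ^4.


Interval decomposition of M: I[1,1], I[1,2], I[3,4], I[4,4]^3.
HN type (ℓ=4): μ^(1)=5; μ^(2)=2; μ^(3)=-1; μ^(4)=-5

((1, 0, 0, 0); (1, 1, 0, 0); (0, 0, 0, 4); (0, 0, 1, 0))


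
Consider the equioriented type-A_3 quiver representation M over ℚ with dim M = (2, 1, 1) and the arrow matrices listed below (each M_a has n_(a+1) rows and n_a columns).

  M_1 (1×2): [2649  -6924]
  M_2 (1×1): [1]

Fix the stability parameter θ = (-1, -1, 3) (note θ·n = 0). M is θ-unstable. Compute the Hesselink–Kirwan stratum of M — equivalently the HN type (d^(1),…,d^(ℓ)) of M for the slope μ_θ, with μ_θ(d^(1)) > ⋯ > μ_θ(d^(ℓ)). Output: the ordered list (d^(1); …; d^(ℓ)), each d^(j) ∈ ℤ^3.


Via rank(M_{q-1}∘⋯∘M_p): M ≅ I[1,1], I[1,3].
μ_θ-semistable layers: μ^(1)=3; μ^(2)=-1

((0, 0, 1); (2, 1, 0))


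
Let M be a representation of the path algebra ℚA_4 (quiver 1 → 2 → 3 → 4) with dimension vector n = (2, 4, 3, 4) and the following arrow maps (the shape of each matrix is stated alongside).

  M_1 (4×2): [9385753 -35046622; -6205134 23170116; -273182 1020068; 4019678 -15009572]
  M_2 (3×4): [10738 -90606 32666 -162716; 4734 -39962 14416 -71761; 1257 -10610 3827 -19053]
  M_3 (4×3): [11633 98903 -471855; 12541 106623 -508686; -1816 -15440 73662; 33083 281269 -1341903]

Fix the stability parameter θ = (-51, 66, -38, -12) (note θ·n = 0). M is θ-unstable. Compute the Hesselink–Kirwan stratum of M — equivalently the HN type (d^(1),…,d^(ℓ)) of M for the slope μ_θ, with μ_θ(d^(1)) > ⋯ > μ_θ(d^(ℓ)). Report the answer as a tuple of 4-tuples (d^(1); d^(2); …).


Via rank(M_{q-1}∘⋯∘M_p): M ≅ I[1,1], I[1,4], I[2,2], I[2,3], I[2,4], I[4,4]^2.
μ_θ-semistable layers: μ^(1)=66; μ^(2)=14; μ^(3)=16/3; μ^(4)=-12; μ^(5)=-51

((0, 1, 0, 0); (0, 1, 1, 0); (0, 2, 2, 2); (0, 0, 0, 2); (2, 0, 0, 0))


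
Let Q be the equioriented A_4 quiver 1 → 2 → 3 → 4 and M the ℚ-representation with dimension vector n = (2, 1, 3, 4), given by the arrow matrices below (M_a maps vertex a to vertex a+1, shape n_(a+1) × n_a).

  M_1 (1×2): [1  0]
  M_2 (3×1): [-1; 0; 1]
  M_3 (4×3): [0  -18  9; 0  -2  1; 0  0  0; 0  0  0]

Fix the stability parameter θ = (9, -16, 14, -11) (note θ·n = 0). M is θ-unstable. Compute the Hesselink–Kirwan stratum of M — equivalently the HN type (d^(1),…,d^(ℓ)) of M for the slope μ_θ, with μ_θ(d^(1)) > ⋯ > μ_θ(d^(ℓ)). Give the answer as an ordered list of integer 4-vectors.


Barcode: M ≅ I[1,1], I[1,4], I[3,3]^2, I[4,4]^3. HN layers by μ_θ (5 steps, strictly decreasing):
  μ^(1)=14; μ^(2)=9; μ^(3)=3/2; μ^(4)=-7/2; μ^(5)=-11

((0, 0, 2, 0); (1, 0, 0, 0); (0, 0, 1, 1); (1, 1, 0, 0); (0, 0, 0, 3))


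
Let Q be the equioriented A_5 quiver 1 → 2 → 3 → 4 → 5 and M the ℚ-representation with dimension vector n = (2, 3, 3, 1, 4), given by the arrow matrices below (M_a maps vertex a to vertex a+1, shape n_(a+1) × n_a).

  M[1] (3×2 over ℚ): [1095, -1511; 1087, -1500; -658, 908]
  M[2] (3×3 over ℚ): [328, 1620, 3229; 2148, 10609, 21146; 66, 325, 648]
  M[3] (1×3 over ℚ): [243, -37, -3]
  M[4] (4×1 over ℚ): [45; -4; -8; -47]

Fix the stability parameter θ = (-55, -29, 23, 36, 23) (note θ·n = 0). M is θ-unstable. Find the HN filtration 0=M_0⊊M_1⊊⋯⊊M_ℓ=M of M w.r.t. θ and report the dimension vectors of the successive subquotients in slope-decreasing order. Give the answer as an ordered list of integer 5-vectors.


Via rank(M_{q-1}∘⋯∘M_p): M ≅ I[1,3], I[1,5], I[2,3], I[5,5]^3.
μ_θ-semistable layers: μ^(1)=59/2; μ^(2)=23; μ^(3)=-29; μ^(4)=-55

((0, 0, 0, 1, 1); (0, 0, 3, 0, 3); (0, 3, 0, 0, 0); (2, 0, 0, 0, 0))


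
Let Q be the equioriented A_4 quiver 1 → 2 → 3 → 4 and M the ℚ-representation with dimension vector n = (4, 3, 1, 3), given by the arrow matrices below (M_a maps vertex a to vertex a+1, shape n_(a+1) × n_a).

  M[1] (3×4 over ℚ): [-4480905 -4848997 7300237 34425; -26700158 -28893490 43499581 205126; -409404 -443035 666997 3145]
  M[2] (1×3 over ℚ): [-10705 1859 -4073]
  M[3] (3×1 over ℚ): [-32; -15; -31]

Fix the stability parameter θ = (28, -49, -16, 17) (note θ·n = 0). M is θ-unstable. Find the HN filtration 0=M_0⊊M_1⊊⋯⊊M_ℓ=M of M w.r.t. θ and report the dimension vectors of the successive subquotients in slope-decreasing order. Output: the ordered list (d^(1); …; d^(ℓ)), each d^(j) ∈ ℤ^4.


Interval decomposition of M: I[1,1], I[1,2]^2, I[1,4], I[4,4]^2.
HN type (ℓ=4): μ^(1)=28; μ^(2)=17; μ^(3)=-21/2; μ^(4)=-37/3

((1, 0, 0, 0); (0, 0, 0, 3); (2, 2, 0, 0); (1, 1, 1, 0))


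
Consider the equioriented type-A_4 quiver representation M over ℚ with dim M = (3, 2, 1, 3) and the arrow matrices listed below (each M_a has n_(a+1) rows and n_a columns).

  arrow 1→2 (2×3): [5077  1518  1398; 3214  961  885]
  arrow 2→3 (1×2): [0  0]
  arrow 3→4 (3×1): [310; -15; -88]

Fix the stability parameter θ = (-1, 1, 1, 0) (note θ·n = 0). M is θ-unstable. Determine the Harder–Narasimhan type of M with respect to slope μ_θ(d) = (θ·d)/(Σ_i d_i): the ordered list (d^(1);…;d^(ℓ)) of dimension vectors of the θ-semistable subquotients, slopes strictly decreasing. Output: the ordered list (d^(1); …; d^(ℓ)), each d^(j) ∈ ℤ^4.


Barcode: M ≅ I[1,1], I[1,2]^2, I[3,4], I[4,4]^2. HN layers by μ_θ (4 steps, strictly decreasing):
  μ^(1)=1; μ^(2)=1/2; μ^(3)=0; μ^(4)=-1

((0, 2, 0, 0); (0, 0, 1, 1); (0, 0, 0, 2); (3, 0, 0, 0))


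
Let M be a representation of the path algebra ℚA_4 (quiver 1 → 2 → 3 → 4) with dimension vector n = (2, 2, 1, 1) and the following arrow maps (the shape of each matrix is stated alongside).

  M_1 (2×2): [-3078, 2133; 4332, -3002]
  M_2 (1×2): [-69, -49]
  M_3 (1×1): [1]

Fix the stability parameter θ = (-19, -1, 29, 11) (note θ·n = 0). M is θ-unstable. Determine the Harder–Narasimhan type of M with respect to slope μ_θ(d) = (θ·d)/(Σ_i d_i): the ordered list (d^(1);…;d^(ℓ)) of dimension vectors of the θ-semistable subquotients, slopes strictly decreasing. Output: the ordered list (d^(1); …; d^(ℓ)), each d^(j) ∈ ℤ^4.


Barcode: M ≅ I[1,1], I[1,4], I[2,2]. HN layers by μ_θ (3 steps, strictly decreasing):
  μ^(1)=20; μ^(2)=-1; μ^(3)=-19

((0, 0, 1, 1); (0, 2, 0, 0); (2, 0, 0, 0))


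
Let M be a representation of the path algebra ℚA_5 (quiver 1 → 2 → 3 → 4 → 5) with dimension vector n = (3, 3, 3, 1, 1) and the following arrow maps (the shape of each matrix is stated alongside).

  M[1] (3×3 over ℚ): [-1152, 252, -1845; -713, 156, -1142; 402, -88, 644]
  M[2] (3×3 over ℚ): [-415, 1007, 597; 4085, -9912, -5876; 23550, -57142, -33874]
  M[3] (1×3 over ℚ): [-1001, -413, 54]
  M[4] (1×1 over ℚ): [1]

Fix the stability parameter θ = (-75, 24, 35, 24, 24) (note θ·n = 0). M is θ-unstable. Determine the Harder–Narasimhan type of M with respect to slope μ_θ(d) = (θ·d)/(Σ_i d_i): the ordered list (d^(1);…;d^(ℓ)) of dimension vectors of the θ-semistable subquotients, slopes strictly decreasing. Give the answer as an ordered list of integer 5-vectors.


Barcode: M ≅ I[1,1], I[1,3], I[1,5], I[2,2], I[3,3]. HN layers by μ_θ (4 steps, strictly decreasing):
  μ^(1)=35; μ^(2)=83/3; μ^(3)=24; μ^(4)=-75

((0, 0, 2, 0, 0); (0, 0, 1, 1, 1); (0, 3, 0, 0, 0); (3, 0, 0, 0, 0))


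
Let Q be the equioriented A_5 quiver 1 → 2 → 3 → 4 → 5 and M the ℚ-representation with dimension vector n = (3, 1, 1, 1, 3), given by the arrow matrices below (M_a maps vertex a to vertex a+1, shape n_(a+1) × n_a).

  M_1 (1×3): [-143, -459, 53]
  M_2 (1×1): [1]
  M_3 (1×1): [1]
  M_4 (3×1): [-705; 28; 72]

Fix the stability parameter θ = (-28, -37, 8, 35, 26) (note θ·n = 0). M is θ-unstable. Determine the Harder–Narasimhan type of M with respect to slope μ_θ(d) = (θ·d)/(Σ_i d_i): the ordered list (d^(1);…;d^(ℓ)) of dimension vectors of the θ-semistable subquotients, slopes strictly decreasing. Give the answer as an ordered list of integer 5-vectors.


Via rank(M_{q-1}∘⋯∘M_p): M ≅ I[1,1]^2, I[1,5], I[5,5]^2.
μ_θ-semistable layers: μ^(1)=61/2; μ^(2)=26; μ^(3)=8; μ^(4)=-28; μ^(5)=-65/2

((0, 0, 0, 1, 1); (0, 0, 0, 0, 2); (0, 0, 1, 0, 0); (2, 0, 0, 0, 0); (1, 1, 0, 0, 0))


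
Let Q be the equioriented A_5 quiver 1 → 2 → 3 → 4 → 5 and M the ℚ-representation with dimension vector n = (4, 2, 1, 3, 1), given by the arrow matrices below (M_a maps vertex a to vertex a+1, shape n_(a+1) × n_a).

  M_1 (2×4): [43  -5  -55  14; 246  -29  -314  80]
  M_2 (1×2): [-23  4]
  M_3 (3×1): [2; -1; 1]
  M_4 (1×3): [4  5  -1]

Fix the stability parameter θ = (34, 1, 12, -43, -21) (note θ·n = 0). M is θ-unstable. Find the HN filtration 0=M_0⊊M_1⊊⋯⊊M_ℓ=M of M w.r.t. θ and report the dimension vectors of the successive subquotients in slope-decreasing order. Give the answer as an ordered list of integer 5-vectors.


Via rank(M_{q-1}∘⋯∘M_p): M ≅ I[1,1]^2, I[1,2], I[1,5], I[4,4]^2.
μ_θ-semistable layers: μ^(1)=34; μ^(2)=35/2; μ^(3)=-17/5; μ^(4)=-43

((2, 0, 0, 0, 0); (1, 1, 0, 0, 0); (1, 1, 1, 1, 1); (0, 0, 0, 2, 0))


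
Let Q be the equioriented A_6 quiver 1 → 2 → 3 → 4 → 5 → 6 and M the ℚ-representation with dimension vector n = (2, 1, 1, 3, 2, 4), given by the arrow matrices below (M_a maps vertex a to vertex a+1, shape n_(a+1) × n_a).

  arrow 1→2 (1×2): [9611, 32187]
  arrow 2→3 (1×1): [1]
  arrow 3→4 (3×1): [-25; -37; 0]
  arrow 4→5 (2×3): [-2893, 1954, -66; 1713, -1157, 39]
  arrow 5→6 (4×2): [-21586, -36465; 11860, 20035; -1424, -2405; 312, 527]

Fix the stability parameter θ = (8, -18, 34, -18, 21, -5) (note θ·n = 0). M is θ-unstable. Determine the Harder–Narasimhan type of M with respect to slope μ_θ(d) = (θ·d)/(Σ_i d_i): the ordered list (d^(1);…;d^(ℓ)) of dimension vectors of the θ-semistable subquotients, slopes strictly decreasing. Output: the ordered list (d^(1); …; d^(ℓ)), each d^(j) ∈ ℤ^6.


Barcode: M ≅ I[1,1], I[1,6], I[4,4], I[4,6], I[6,6]^2. HN layers by μ_θ (3 steps, strictly decreasing):
  μ^(1)=8; μ^(2)=-5; μ^(3)=-18

((1, 0, 1, 1, 2, 2); (1, 1, 0, 0, 0, 2); (0, 0, 0, 2, 0, 0))


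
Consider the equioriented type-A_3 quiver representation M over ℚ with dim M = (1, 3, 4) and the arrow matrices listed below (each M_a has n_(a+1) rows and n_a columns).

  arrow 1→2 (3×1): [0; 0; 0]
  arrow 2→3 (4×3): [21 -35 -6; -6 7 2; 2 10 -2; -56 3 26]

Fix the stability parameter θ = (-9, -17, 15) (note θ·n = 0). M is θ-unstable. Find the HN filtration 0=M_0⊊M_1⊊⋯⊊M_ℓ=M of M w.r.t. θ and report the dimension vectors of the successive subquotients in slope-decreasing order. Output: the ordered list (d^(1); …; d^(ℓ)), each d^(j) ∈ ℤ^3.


Interval decomposition of M: I[1,1], I[2,3]^3, I[3,3].
HN type (ℓ=3): μ^(1)=15; μ^(2)=-9; μ^(3)=-17

((0, 0, 4); (1, 0, 0); (0, 3, 0))


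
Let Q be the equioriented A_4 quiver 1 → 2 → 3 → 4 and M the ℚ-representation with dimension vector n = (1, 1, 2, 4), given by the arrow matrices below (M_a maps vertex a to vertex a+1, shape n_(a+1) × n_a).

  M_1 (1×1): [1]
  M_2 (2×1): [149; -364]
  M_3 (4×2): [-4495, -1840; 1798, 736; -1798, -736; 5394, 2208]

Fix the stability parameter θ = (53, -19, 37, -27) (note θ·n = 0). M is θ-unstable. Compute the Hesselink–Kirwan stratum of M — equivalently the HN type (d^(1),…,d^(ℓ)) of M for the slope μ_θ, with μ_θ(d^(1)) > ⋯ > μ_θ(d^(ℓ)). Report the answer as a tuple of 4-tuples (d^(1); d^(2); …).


Interval decomposition of M: I[1,4], I[3,3], I[4,4]^3.
HN type (ℓ=3): μ^(1)=37; μ^(2)=11; μ^(3)=-27

((0, 0, 1, 0); (1, 1, 1, 1); (0, 0, 0, 3))


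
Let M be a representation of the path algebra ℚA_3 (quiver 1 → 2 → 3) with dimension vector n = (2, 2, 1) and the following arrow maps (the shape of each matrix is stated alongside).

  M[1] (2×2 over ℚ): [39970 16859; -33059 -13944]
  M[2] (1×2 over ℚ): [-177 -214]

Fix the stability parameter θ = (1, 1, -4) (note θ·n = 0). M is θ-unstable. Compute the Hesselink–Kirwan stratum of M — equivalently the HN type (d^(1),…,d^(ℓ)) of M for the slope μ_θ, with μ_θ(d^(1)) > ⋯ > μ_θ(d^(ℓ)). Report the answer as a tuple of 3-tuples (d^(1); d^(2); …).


Interval decomposition of M: I[1,2], I[1,3].
HN type (ℓ=2): μ^(1)=1; μ^(2)=-2/3

((1, 1, 0); (1, 1, 1))


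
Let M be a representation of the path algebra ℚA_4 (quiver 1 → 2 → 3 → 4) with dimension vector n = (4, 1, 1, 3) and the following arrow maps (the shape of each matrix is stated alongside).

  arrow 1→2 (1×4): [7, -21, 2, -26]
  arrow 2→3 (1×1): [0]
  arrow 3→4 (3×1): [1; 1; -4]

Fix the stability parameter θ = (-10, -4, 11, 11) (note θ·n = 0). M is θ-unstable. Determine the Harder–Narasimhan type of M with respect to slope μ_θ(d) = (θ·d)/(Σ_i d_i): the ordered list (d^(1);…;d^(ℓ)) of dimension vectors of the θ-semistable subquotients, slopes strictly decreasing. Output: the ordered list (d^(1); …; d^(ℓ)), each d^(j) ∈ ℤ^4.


Barcode: M ≅ I[1,1]^3, I[1,2], I[3,4], I[4,4]^2. HN layers by μ_θ (3 steps, strictly decreasing):
  μ^(1)=11; μ^(2)=-4; μ^(3)=-10

((0, 0, 1, 3); (0, 1, 0, 0); (4, 0, 0, 0))


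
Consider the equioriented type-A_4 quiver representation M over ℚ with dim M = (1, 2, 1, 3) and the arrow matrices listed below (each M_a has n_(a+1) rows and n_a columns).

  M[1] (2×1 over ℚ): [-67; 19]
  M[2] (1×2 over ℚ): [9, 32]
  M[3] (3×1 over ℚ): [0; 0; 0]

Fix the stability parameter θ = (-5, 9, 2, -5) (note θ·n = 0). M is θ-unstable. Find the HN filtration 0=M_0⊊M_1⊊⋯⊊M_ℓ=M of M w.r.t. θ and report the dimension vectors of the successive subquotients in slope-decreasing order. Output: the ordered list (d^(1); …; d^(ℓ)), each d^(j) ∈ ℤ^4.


Barcode: M ≅ I[1,3], I[2,2], I[4,4]^3. HN layers by μ_θ (3 steps, strictly decreasing):
  μ^(1)=9; μ^(2)=11/2; μ^(3)=-5

((0, 1, 0, 0); (0, 1, 1, 0); (1, 0, 0, 3))


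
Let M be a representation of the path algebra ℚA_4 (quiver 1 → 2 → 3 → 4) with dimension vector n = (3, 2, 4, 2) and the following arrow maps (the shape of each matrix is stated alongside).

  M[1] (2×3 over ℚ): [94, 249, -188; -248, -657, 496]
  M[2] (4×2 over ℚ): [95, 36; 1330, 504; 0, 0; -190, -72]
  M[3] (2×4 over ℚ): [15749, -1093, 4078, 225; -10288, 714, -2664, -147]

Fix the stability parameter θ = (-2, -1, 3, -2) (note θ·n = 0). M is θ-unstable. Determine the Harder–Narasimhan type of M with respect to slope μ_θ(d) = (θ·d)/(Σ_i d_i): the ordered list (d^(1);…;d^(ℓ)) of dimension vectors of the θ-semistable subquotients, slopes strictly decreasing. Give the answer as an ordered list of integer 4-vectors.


Interval decomposition of M: I[1,1], I[1,2], I[1,4], I[3,3]^2, I[3,4].
HN type (ℓ=4): μ^(1)=3; μ^(2)=1/2; μ^(3)=-1; μ^(4)=-2

((0, 0, 2, 0); (0, 0, 2, 2); (0, 2, 0, 0); (3, 0, 0, 0))


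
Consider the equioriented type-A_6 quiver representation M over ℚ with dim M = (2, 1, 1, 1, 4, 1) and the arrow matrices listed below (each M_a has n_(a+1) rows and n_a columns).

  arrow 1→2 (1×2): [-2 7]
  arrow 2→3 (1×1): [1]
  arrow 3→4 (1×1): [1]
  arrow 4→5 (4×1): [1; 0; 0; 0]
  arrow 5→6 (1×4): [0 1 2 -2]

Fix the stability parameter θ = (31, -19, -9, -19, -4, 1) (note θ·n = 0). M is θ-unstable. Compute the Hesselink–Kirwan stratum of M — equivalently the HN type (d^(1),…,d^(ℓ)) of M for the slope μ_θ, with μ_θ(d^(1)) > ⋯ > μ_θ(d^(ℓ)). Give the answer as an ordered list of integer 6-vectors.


Interval decomposition of M: I[1,1], I[1,5], I[5,5]^2, I[5,6].
HN type (ℓ=3): μ^(1)=31; μ^(2)=1; μ^(3)=-4

((1, 0, 0, 0, 0, 0); (0, 0, 0, 0, 0, 1); (1, 1, 1, 1, 4, 0))


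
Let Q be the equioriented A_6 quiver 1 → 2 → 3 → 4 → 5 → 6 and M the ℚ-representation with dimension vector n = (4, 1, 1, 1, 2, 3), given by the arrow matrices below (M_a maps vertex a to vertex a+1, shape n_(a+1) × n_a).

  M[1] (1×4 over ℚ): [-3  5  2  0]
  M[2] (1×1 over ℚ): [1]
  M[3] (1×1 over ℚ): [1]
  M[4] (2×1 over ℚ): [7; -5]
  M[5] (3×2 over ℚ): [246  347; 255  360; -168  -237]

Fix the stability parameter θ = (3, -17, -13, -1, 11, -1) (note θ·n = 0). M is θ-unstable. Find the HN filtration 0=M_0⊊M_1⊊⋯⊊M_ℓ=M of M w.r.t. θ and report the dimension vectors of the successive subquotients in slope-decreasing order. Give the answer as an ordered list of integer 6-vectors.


Interval decomposition of M: I[1,1]^3, I[1,6], I[5,6], I[6,6].
HN type (ℓ=4): μ^(1)=5; μ^(2)=3; μ^(3)=-1; μ^(4)=-9

((0, 0, 0, 0, 2, 2); (3, 0, 0, 0, 0, 0); (0, 0, 0, 1, 0, 1); (1, 1, 1, 0, 0, 0))


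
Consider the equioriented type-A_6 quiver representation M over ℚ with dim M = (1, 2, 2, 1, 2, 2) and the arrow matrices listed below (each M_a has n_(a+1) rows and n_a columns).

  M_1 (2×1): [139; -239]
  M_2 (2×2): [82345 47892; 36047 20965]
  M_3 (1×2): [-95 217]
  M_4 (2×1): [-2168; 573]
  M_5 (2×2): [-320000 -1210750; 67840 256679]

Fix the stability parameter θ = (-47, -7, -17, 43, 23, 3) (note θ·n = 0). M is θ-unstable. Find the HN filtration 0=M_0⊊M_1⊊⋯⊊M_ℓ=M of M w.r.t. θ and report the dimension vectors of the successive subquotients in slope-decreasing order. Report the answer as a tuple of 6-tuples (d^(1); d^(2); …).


Interval decomposition of M: I[1,6], I[2,3], I[5,5], I[6,6].
HN type (ℓ=4): μ^(1)=23; μ^(2)=3; μ^(3)=-12; μ^(4)=-47

((0, 0, 0, 1, 2, 1); (0, 0, 0, 0, 0, 1); (0, 2, 2, 0, 0, 0); (1, 0, 0, 0, 0, 0))


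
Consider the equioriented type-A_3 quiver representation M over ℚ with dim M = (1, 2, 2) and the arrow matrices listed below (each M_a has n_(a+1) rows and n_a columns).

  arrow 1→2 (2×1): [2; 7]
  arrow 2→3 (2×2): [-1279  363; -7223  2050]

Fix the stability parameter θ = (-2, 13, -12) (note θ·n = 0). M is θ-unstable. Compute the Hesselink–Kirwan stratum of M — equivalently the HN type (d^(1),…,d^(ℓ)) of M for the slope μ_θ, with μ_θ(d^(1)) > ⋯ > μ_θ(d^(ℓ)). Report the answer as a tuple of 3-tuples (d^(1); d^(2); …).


Via rank(M_{q-1}∘⋯∘M_p): M ≅ I[1,3], I[2,3].
μ_θ-semistable layers: μ^(1)=1/2; μ^(2)=-2

((0, 2, 2); (1, 0, 0))


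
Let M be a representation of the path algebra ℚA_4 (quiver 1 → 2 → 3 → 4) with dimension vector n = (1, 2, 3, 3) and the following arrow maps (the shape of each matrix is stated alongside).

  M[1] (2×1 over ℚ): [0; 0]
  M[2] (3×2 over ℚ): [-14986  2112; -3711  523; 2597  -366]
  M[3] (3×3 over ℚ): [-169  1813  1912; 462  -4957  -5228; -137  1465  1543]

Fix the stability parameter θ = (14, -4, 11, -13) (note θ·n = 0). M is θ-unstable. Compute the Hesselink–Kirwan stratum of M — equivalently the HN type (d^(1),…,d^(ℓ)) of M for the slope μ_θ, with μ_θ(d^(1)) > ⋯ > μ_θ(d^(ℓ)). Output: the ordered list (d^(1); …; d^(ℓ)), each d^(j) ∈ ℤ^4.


Barcode: M ≅ I[1,1], I[2,4]^2, I[3,4]. HN layers by μ_θ (3 steps, strictly decreasing):
  μ^(1)=14; μ^(2)=-1; μ^(3)=-4

((1, 0, 0, 0); (0, 0, 3, 3); (0, 2, 0, 0))


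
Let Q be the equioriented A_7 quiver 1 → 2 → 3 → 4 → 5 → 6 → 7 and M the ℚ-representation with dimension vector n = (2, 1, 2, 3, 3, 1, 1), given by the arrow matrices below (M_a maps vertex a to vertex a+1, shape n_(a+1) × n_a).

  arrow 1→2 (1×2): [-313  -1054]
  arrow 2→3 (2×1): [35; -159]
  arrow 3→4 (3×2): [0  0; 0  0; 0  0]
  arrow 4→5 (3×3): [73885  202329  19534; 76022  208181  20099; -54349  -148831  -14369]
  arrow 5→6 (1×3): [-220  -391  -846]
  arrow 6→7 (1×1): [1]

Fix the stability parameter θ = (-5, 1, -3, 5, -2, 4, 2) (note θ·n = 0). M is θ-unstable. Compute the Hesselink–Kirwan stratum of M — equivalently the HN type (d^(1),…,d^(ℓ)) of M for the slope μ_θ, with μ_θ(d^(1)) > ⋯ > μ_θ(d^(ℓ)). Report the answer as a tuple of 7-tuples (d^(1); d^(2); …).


Interval decomposition of M: I[1,1], I[1,3], I[3,3], I[4,5]^2, I[4,7].
HN type (ℓ=5): μ^(1)=3; μ^(2)=3/2; μ^(3)=-1; μ^(4)=-3; μ^(5)=-5

((0, 0, 0, 0, 0, 1, 1); (0, 0, 0, 3, 3, 0, 0); (0, 1, 1, 0, 0, 0, 0); (0, 0, 1, 0, 0, 0, 0); (2, 0, 0, 0, 0, 0, 0))


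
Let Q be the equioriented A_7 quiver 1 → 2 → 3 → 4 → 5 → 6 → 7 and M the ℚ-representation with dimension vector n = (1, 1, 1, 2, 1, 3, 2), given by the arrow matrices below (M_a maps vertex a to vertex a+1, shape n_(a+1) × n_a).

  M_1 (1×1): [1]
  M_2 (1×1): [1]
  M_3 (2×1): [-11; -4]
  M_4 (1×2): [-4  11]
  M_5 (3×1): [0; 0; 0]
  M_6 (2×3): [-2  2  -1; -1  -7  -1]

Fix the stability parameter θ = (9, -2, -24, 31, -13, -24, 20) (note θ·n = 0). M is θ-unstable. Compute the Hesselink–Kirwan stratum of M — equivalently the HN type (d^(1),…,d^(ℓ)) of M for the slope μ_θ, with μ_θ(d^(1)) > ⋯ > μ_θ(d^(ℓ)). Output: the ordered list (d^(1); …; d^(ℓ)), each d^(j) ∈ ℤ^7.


Barcode: M ≅ I[1,4], I[4,5], I[6,6], I[6,7]^2. HN layers by μ_θ (5 steps, strictly decreasing):
  μ^(1)=31; μ^(2)=20; μ^(3)=9; μ^(4)=-17/3; μ^(5)=-24

((0, 0, 0, 1, 0, 0, 0); (0, 0, 0, 0, 0, 0, 2); (0, 0, 0, 1, 1, 0, 0); (1, 1, 1, 0, 0, 0, 0); (0, 0, 0, 0, 0, 3, 0))


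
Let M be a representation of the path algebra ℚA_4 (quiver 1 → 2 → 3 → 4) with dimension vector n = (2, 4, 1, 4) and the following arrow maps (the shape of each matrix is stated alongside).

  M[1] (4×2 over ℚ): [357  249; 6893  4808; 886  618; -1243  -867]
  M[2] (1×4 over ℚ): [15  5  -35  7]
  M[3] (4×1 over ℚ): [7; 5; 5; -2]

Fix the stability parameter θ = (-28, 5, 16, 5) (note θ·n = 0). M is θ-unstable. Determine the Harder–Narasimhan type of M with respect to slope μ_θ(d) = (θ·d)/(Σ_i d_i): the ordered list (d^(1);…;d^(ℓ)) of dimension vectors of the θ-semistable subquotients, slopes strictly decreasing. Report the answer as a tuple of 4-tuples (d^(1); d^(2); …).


Barcode: M ≅ I[1,2], I[1,4], I[2,2]^2, I[4,4]^3. HN layers by μ_θ (3 steps, strictly decreasing):
  μ^(1)=21/2; μ^(2)=5; μ^(3)=-28

((0, 0, 1, 1); (0, 4, 0, 3); (2, 0, 0, 0))


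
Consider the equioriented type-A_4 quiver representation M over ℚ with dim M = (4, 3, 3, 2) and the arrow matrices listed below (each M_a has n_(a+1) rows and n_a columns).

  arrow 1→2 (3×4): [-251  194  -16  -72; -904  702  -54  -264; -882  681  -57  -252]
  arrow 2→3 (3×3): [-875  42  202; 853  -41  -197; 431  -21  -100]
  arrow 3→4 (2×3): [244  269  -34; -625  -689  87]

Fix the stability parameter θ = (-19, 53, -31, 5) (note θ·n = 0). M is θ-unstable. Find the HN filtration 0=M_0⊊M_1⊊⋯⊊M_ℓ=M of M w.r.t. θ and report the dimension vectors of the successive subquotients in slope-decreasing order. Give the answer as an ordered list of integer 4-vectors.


Barcode: M ≅ I[1,1]^2, I[1,4]^2, I[2,3]. HN layers by μ_θ (3 steps, strictly decreasing):
  μ^(1)=11; μ^(2)=9; μ^(3)=-19

((0, 1, 1, 0); (0, 2, 2, 2); (4, 0, 0, 0))


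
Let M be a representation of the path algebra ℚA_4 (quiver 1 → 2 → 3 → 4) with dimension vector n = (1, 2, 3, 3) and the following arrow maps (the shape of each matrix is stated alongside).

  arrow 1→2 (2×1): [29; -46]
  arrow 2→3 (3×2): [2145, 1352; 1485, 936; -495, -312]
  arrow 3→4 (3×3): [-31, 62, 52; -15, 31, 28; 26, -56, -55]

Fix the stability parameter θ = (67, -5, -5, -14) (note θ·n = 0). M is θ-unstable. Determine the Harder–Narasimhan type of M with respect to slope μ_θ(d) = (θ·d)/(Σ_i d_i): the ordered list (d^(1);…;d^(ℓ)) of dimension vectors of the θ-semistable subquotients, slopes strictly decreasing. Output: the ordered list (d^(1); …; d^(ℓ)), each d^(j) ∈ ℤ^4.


Barcode: M ≅ I[1,4], I[2,2], I[3,4]^2. HN layers by μ_θ (3 steps, strictly decreasing):
  μ^(1)=43/4; μ^(2)=-5; μ^(3)=-19/2

((1, 1, 1, 1); (0, 1, 0, 0); (0, 0, 2, 2))


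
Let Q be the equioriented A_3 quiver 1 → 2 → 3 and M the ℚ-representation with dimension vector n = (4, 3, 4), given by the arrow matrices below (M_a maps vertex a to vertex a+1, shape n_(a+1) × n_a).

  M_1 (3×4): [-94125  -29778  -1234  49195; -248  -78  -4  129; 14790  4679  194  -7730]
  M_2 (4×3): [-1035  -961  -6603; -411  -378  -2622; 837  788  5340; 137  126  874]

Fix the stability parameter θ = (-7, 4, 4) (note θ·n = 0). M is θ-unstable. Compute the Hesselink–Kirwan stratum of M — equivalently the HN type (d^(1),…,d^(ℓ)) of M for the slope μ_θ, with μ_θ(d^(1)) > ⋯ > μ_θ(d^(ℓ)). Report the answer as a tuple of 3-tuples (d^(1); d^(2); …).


Interval decomposition of M: I[1,1], I[1,2], I[1,3]^2, I[3,3]^2.
HN type (ℓ=2): μ^(1)=4; μ^(2)=-7

((0, 3, 4); (4, 0, 0))


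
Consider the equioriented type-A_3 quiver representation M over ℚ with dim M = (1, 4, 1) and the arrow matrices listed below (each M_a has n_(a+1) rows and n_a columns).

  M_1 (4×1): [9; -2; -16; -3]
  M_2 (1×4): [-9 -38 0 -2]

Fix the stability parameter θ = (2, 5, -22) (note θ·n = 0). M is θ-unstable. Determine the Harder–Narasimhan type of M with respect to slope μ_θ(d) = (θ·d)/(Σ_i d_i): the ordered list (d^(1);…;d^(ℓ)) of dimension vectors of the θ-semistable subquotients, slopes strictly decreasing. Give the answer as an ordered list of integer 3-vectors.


Interval decomposition of M: I[1,3], I[2,2]^3.
HN type (ℓ=2): μ^(1)=5; μ^(2)=-5

((0, 3, 0); (1, 1, 1))


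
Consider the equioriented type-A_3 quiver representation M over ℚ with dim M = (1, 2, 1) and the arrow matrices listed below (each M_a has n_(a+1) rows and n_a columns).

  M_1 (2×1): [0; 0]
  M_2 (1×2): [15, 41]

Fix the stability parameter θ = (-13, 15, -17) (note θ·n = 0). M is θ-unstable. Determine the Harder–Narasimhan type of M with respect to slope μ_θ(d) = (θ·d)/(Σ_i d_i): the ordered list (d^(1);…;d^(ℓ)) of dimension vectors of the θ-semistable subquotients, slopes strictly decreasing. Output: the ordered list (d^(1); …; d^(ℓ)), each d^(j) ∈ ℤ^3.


Via rank(M_{q-1}∘⋯∘M_p): M ≅ I[1,1], I[2,2], I[2,3].
μ_θ-semistable layers: μ^(1)=15; μ^(2)=-1; μ^(3)=-13

((0, 1, 0); (0, 1, 1); (1, 0, 0))


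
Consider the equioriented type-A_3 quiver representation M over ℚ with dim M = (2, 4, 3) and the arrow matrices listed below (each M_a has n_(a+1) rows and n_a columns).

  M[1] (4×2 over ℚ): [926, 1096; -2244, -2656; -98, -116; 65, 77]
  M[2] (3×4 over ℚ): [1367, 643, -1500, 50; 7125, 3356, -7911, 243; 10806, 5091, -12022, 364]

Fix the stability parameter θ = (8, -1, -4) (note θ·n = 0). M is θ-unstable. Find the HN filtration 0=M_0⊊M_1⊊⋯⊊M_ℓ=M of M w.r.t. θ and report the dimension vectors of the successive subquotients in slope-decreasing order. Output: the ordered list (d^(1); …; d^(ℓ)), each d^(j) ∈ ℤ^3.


Via rank(M_{q-1}∘⋯∘M_p): M ≅ I[1,3]^2, I[2,2], I[2,3].
μ_θ-semistable layers: μ^(1)=1; μ^(2)=-1; μ^(3)=-5/2

((2, 2, 2); (0, 1, 0); (0, 1, 1))


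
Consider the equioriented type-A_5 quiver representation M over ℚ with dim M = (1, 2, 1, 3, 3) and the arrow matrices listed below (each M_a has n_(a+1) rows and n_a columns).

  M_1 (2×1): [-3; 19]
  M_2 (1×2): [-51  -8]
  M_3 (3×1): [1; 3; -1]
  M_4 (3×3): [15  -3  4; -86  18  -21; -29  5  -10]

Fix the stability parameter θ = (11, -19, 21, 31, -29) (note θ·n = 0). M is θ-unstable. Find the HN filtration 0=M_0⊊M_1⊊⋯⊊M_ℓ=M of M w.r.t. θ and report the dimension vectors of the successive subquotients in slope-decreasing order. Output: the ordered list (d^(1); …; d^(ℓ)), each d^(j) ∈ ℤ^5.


Barcode: M ≅ I[1,5], I[2,2], I[4,5]^2. HN layers by μ_θ (4 steps, strictly decreasing):
  μ^(1)=23/3; μ^(2)=1; μ^(3)=-4; μ^(4)=-19

((0, 0, 1, 1, 1); (0, 0, 0, 2, 2); (1, 1, 0, 0, 0); (0, 1, 0, 0, 0))


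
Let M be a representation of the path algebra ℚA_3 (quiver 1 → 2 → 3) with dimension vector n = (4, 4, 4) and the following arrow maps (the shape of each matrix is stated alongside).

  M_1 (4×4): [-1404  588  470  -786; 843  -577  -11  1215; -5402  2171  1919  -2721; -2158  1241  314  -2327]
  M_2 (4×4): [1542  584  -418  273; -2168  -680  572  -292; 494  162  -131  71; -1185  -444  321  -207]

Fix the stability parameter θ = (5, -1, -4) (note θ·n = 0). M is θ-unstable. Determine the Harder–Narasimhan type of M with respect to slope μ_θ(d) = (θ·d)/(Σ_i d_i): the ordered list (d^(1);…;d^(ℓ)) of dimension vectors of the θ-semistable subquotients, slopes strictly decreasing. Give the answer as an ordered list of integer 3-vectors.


Via rank(M_{q-1}∘⋯∘M_p): M ≅ I[1,2], I[1,3]^3, I[3,3].
μ_θ-semistable layers: μ^(1)=2; μ^(2)=0; μ^(3)=-4

((1, 1, 0); (3, 3, 3); (0, 0, 1))


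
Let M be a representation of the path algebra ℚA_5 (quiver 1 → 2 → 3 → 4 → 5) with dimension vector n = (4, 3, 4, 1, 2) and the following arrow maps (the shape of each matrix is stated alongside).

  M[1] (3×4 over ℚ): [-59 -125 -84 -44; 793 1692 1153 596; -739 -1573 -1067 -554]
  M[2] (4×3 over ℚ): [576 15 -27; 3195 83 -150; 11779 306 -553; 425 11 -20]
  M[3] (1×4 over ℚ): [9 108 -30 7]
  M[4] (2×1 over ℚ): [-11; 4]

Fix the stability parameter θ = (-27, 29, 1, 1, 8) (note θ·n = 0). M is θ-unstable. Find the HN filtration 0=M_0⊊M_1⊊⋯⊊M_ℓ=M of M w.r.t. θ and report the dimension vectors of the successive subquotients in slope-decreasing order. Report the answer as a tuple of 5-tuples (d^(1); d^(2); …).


Via rank(M_{q-1}∘⋯∘M_p): M ≅ I[1,1], I[1,2], I[1,3], I[1,5], I[3,3]^2, I[5,5].
μ_θ-semistable layers: μ^(1)=29; μ^(2)=15; μ^(3)=39/4; μ^(4)=8; μ^(5)=1; μ^(6)=-27

((0, 1, 0, 0, 0); (0, 1, 1, 0, 0); (0, 1, 1, 1, 1); (0, 0, 0, 0, 1); (0, 0, 2, 0, 0); (4, 0, 0, 0, 0))


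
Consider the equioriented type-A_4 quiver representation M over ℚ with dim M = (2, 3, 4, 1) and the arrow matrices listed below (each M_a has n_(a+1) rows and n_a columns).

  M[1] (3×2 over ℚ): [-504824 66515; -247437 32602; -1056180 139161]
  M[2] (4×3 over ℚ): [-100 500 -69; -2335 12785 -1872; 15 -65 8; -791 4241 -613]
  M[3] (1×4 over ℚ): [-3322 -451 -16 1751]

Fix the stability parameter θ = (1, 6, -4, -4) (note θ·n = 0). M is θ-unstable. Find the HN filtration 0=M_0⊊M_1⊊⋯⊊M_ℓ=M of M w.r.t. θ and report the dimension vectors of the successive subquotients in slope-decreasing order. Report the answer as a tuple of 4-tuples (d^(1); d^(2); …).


Barcode: M ≅ I[1,3], I[1,4], I[2,2], I[3,3]^2. HN layers by μ_θ (4 steps, strictly decreasing):
  μ^(1)=6; μ^(2)=1; μ^(3)=-1/4; μ^(4)=-4

((0, 1, 0, 0); (1, 1, 1, 0); (1, 1, 1, 1); (0, 0, 2, 0))


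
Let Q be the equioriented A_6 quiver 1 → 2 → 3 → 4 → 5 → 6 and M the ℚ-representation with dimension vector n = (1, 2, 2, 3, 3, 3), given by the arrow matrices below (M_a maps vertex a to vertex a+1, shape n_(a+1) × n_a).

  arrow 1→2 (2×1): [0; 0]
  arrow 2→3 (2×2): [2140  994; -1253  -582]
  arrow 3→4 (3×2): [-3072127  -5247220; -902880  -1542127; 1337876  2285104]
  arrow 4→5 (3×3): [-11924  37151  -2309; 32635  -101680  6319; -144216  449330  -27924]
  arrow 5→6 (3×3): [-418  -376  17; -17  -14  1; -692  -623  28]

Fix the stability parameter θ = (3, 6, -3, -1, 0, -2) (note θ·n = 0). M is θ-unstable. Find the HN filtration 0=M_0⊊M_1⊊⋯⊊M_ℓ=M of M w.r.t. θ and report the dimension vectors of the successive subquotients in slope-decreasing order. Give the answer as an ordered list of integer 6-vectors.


Interval decomposition of M: I[1,1], I[2,6]^2, I[4,6].
HN type (ℓ=3): μ^(1)=3; μ^(2)=0; μ^(3)=-1

((1, 0, 0, 0, 0, 0); (0, 2, 2, 2, 2, 2); (0, 0, 0, 1, 1, 1))


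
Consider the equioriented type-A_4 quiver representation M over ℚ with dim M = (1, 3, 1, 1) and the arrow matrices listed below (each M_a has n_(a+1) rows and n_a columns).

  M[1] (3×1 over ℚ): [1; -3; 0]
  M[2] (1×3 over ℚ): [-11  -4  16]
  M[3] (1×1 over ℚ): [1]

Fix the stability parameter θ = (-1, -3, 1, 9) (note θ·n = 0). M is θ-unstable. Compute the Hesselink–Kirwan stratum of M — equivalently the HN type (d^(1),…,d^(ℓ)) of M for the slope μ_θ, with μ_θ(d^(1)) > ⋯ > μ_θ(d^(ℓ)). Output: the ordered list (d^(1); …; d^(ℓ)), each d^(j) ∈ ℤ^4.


Interval decomposition of M: I[1,4], I[2,2]^2.
HN type (ℓ=4): μ^(1)=9; μ^(2)=1; μ^(3)=-2; μ^(4)=-3

((0, 0, 0, 1); (0, 0, 1, 0); (1, 1, 0, 0); (0, 2, 0, 0))


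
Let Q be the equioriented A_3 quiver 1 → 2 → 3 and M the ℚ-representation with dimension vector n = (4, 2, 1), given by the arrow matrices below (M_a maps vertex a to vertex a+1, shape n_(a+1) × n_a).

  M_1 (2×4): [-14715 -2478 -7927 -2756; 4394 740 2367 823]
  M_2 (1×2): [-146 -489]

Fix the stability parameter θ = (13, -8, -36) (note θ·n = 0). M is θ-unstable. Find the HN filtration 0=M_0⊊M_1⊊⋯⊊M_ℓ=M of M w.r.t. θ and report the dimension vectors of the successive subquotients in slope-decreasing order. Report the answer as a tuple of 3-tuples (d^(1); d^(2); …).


Barcode: M ≅ I[1,1]^2, I[1,2], I[1,3]. HN layers by μ_θ (3 steps, strictly decreasing):
  μ^(1)=13; μ^(2)=5/2; μ^(3)=-31/3

((2, 0, 0); (1, 1, 0); (1, 1, 1))


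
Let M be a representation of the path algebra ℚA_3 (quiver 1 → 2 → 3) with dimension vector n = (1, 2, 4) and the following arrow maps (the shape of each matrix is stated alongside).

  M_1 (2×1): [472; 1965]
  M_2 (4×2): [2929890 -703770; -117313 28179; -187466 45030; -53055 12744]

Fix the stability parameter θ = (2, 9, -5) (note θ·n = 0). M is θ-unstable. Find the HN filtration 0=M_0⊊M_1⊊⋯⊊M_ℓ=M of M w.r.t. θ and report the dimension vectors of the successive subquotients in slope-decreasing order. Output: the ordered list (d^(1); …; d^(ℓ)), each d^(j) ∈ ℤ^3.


Via rank(M_{q-1}∘⋯∘M_p): M ≅ I[1,3], I[2,3], I[3,3]^2.
μ_θ-semistable layers: μ^(1)=2; μ^(2)=-5

((1, 2, 2); (0, 0, 2))


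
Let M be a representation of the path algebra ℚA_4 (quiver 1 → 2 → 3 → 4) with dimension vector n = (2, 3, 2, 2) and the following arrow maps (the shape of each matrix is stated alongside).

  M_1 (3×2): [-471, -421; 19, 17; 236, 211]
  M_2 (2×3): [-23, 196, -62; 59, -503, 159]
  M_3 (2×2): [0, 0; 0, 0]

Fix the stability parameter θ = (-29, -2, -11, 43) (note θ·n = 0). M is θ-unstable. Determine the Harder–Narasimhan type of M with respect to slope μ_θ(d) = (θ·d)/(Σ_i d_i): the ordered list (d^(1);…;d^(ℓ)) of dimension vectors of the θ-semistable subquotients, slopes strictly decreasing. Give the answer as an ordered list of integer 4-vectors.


Barcode: M ≅ I[1,3]^2, I[2,2], I[4,4]^2. HN layers by μ_θ (4 steps, strictly decreasing):
  μ^(1)=43; μ^(2)=-2; μ^(3)=-13/2; μ^(4)=-29

((0, 0, 0, 2); (0, 1, 0, 0); (0, 2, 2, 0); (2, 0, 0, 0))


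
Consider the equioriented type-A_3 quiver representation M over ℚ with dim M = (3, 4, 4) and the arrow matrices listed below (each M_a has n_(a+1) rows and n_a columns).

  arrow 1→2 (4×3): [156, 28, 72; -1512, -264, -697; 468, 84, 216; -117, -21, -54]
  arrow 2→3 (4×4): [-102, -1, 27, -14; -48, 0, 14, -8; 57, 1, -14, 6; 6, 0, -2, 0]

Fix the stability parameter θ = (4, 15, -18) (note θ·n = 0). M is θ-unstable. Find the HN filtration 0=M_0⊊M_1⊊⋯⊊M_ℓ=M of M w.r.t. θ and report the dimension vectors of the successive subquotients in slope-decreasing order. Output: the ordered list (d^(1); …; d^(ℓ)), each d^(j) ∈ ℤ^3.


Interval decomposition of M: I[1,1], I[1,2], I[1,3], I[2,3]^2, I[3,3].
HN type (ℓ=5): μ^(1)=15; μ^(2)=4; μ^(3)=1/3; μ^(4)=-3/2; μ^(5)=-18

((0, 1, 0); (2, 0, 0); (1, 1, 1); (0, 2, 2); (0, 0, 1))
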